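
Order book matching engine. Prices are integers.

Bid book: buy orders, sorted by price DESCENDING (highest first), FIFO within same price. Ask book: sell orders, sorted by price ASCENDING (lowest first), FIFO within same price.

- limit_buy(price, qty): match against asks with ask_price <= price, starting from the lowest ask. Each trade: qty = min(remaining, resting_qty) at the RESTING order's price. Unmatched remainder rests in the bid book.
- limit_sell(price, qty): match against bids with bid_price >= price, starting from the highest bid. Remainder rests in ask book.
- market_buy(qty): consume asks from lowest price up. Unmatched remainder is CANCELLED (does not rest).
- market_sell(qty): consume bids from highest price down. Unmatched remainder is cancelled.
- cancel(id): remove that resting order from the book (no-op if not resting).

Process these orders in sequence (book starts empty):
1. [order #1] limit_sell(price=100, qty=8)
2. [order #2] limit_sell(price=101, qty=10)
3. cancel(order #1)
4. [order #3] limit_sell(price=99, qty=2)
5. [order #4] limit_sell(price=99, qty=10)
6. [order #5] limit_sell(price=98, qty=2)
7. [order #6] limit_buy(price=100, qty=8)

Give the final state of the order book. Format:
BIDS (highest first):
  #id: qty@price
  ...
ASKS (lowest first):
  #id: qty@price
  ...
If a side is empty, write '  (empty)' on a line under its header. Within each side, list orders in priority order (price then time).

Answer: BIDS (highest first):
  (empty)
ASKS (lowest first):
  #4: 6@99
  #2: 10@101

Derivation:
After op 1 [order #1] limit_sell(price=100, qty=8): fills=none; bids=[-] asks=[#1:8@100]
After op 2 [order #2] limit_sell(price=101, qty=10): fills=none; bids=[-] asks=[#1:8@100 #2:10@101]
After op 3 cancel(order #1): fills=none; bids=[-] asks=[#2:10@101]
After op 4 [order #3] limit_sell(price=99, qty=2): fills=none; bids=[-] asks=[#3:2@99 #2:10@101]
After op 5 [order #4] limit_sell(price=99, qty=10): fills=none; bids=[-] asks=[#3:2@99 #4:10@99 #2:10@101]
After op 6 [order #5] limit_sell(price=98, qty=2): fills=none; bids=[-] asks=[#5:2@98 #3:2@99 #4:10@99 #2:10@101]
After op 7 [order #6] limit_buy(price=100, qty=8): fills=#6x#5:2@98 #6x#3:2@99 #6x#4:4@99; bids=[-] asks=[#4:6@99 #2:10@101]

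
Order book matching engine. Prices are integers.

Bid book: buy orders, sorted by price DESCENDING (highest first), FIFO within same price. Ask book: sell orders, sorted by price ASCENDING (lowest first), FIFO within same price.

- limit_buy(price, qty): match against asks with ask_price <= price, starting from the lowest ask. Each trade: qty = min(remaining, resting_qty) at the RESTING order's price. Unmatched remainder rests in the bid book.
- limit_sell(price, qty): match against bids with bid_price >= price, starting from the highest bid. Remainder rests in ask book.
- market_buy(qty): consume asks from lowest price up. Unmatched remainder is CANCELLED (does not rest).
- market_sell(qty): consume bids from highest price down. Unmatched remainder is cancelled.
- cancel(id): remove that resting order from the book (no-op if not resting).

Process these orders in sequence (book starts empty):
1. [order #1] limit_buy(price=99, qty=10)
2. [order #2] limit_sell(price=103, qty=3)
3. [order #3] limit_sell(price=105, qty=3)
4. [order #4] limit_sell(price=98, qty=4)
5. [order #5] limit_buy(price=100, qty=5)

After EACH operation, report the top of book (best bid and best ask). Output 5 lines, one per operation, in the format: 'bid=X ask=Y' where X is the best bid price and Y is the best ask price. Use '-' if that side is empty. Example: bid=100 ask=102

After op 1 [order #1] limit_buy(price=99, qty=10): fills=none; bids=[#1:10@99] asks=[-]
After op 2 [order #2] limit_sell(price=103, qty=3): fills=none; bids=[#1:10@99] asks=[#2:3@103]
After op 3 [order #3] limit_sell(price=105, qty=3): fills=none; bids=[#1:10@99] asks=[#2:3@103 #3:3@105]
After op 4 [order #4] limit_sell(price=98, qty=4): fills=#1x#4:4@99; bids=[#1:6@99] asks=[#2:3@103 #3:3@105]
After op 5 [order #5] limit_buy(price=100, qty=5): fills=none; bids=[#5:5@100 #1:6@99] asks=[#2:3@103 #3:3@105]

Answer: bid=99 ask=-
bid=99 ask=103
bid=99 ask=103
bid=99 ask=103
bid=100 ask=103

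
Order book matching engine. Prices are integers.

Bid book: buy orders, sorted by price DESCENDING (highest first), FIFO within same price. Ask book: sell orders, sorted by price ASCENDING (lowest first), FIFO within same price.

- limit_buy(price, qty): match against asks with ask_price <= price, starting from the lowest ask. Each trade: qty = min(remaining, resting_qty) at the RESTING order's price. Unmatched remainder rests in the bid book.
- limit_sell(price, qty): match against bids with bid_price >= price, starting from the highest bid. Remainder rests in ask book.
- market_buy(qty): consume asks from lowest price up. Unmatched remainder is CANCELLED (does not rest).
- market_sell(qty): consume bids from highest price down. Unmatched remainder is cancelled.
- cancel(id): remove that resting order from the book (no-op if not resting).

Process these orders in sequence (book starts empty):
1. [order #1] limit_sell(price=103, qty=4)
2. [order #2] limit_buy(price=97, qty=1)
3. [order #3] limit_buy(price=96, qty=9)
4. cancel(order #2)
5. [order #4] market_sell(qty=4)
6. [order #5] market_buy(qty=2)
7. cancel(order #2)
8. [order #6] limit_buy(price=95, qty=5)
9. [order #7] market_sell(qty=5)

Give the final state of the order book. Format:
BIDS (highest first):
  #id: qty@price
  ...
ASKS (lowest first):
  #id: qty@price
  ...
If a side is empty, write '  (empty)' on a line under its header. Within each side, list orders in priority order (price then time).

After op 1 [order #1] limit_sell(price=103, qty=4): fills=none; bids=[-] asks=[#1:4@103]
After op 2 [order #2] limit_buy(price=97, qty=1): fills=none; bids=[#2:1@97] asks=[#1:4@103]
After op 3 [order #3] limit_buy(price=96, qty=9): fills=none; bids=[#2:1@97 #3:9@96] asks=[#1:4@103]
After op 4 cancel(order #2): fills=none; bids=[#3:9@96] asks=[#1:4@103]
After op 5 [order #4] market_sell(qty=4): fills=#3x#4:4@96; bids=[#3:5@96] asks=[#1:4@103]
After op 6 [order #5] market_buy(qty=2): fills=#5x#1:2@103; bids=[#3:5@96] asks=[#1:2@103]
After op 7 cancel(order #2): fills=none; bids=[#3:5@96] asks=[#1:2@103]
After op 8 [order #6] limit_buy(price=95, qty=5): fills=none; bids=[#3:5@96 #6:5@95] asks=[#1:2@103]
After op 9 [order #7] market_sell(qty=5): fills=#3x#7:5@96; bids=[#6:5@95] asks=[#1:2@103]

Answer: BIDS (highest first):
  #6: 5@95
ASKS (lowest first):
  #1: 2@103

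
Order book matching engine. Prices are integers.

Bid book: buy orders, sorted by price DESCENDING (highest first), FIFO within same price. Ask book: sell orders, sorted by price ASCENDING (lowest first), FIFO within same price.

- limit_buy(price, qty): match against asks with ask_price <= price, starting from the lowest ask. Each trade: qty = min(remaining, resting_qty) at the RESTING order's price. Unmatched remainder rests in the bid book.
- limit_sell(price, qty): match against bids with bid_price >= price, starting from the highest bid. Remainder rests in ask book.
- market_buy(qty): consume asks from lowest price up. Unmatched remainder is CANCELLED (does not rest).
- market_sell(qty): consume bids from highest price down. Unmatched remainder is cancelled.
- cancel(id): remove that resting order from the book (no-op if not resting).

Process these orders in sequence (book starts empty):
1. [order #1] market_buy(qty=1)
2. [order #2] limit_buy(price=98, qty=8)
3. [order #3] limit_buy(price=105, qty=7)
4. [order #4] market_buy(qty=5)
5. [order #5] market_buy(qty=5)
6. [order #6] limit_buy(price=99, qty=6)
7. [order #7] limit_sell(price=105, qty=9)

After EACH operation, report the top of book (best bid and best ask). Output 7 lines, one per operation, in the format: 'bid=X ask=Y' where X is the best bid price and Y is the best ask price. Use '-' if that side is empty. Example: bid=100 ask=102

After op 1 [order #1] market_buy(qty=1): fills=none; bids=[-] asks=[-]
After op 2 [order #2] limit_buy(price=98, qty=8): fills=none; bids=[#2:8@98] asks=[-]
After op 3 [order #3] limit_buy(price=105, qty=7): fills=none; bids=[#3:7@105 #2:8@98] asks=[-]
After op 4 [order #4] market_buy(qty=5): fills=none; bids=[#3:7@105 #2:8@98] asks=[-]
After op 5 [order #5] market_buy(qty=5): fills=none; bids=[#3:7@105 #2:8@98] asks=[-]
After op 6 [order #6] limit_buy(price=99, qty=6): fills=none; bids=[#3:7@105 #6:6@99 #2:8@98] asks=[-]
After op 7 [order #7] limit_sell(price=105, qty=9): fills=#3x#7:7@105; bids=[#6:6@99 #2:8@98] asks=[#7:2@105]

Answer: bid=- ask=-
bid=98 ask=-
bid=105 ask=-
bid=105 ask=-
bid=105 ask=-
bid=105 ask=-
bid=99 ask=105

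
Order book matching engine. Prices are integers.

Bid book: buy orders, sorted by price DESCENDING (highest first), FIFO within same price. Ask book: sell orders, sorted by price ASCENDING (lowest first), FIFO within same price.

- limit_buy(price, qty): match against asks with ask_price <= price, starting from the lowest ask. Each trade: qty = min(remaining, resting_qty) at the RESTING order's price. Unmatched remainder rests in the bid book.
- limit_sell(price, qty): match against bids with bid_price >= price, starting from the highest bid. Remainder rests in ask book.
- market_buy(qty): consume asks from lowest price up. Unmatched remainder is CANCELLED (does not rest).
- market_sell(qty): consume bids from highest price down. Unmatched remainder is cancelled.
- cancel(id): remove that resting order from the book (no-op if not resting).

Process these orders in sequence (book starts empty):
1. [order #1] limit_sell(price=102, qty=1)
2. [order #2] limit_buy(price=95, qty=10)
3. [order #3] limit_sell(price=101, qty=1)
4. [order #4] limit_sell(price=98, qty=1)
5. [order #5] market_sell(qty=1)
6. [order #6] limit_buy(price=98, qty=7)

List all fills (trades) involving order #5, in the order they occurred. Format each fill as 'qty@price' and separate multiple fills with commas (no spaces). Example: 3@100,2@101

Answer: 1@95

Derivation:
After op 1 [order #1] limit_sell(price=102, qty=1): fills=none; bids=[-] asks=[#1:1@102]
After op 2 [order #2] limit_buy(price=95, qty=10): fills=none; bids=[#2:10@95] asks=[#1:1@102]
After op 3 [order #3] limit_sell(price=101, qty=1): fills=none; bids=[#2:10@95] asks=[#3:1@101 #1:1@102]
After op 4 [order #4] limit_sell(price=98, qty=1): fills=none; bids=[#2:10@95] asks=[#4:1@98 #3:1@101 #1:1@102]
After op 5 [order #5] market_sell(qty=1): fills=#2x#5:1@95; bids=[#2:9@95] asks=[#4:1@98 #3:1@101 #1:1@102]
After op 6 [order #6] limit_buy(price=98, qty=7): fills=#6x#4:1@98; bids=[#6:6@98 #2:9@95] asks=[#3:1@101 #1:1@102]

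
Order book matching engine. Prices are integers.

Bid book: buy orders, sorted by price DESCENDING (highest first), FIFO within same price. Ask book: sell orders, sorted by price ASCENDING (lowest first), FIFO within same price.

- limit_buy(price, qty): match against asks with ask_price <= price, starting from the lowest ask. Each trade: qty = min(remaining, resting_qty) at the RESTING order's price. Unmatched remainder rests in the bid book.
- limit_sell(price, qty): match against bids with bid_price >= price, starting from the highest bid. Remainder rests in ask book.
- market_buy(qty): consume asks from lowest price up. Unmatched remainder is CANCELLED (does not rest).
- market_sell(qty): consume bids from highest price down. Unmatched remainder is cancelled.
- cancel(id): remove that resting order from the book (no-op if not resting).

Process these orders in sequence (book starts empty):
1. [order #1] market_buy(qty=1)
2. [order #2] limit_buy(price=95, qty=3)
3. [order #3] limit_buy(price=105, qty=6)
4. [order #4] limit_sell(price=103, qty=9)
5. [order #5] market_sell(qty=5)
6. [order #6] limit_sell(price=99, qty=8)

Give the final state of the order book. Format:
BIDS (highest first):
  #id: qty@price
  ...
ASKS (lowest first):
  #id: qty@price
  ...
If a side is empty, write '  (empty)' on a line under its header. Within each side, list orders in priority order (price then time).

After op 1 [order #1] market_buy(qty=1): fills=none; bids=[-] asks=[-]
After op 2 [order #2] limit_buy(price=95, qty=3): fills=none; bids=[#2:3@95] asks=[-]
After op 3 [order #3] limit_buy(price=105, qty=6): fills=none; bids=[#3:6@105 #2:3@95] asks=[-]
After op 4 [order #4] limit_sell(price=103, qty=9): fills=#3x#4:6@105; bids=[#2:3@95] asks=[#4:3@103]
After op 5 [order #5] market_sell(qty=5): fills=#2x#5:3@95; bids=[-] asks=[#4:3@103]
After op 6 [order #6] limit_sell(price=99, qty=8): fills=none; bids=[-] asks=[#6:8@99 #4:3@103]

Answer: BIDS (highest first):
  (empty)
ASKS (lowest first):
  #6: 8@99
  #4: 3@103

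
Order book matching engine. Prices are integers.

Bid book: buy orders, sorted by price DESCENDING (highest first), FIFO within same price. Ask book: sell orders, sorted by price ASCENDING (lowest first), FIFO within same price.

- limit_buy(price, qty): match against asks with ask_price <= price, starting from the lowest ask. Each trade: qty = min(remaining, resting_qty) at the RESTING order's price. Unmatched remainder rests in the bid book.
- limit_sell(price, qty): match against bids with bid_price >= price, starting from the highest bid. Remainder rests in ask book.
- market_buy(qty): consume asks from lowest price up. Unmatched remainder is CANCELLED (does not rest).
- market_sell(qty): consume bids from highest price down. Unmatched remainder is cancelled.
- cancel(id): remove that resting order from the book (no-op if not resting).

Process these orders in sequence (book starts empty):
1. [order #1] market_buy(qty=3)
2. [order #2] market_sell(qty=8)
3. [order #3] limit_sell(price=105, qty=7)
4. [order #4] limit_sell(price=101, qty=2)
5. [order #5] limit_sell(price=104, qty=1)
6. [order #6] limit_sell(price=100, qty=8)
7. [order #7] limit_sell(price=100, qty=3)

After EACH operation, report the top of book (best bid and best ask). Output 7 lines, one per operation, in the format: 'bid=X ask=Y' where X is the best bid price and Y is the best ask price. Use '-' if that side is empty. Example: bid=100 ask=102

After op 1 [order #1] market_buy(qty=3): fills=none; bids=[-] asks=[-]
After op 2 [order #2] market_sell(qty=8): fills=none; bids=[-] asks=[-]
After op 3 [order #3] limit_sell(price=105, qty=7): fills=none; bids=[-] asks=[#3:7@105]
After op 4 [order #4] limit_sell(price=101, qty=2): fills=none; bids=[-] asks=[#4:2@101 #3:7@105]
After op 5 [order #5] limit_sell(price=104, qty=1): fills=none; bids=[-] asks=[#4:2@101 #5:1@104 #3:7@105]
After op 6 [order #6] limit_sell(price=100, qty=8): fills=none; bids=[-] asks=[#6:8@100 #4:2@101 #5:1@104 #3:7@105]
After op 7 [order #7] limit_sell(price=100, qty=3): fills=none; bids=[-] asks=[#6:8@100 #7:3@100 #4:2@101 #5:1@104 #3:7@105]

Answer: bid=- ask=-
bid=- ask=-
bid=- ask=105
bid=- ask=101
bid=- ask=101
bid=- ask=100
bid=- ask=100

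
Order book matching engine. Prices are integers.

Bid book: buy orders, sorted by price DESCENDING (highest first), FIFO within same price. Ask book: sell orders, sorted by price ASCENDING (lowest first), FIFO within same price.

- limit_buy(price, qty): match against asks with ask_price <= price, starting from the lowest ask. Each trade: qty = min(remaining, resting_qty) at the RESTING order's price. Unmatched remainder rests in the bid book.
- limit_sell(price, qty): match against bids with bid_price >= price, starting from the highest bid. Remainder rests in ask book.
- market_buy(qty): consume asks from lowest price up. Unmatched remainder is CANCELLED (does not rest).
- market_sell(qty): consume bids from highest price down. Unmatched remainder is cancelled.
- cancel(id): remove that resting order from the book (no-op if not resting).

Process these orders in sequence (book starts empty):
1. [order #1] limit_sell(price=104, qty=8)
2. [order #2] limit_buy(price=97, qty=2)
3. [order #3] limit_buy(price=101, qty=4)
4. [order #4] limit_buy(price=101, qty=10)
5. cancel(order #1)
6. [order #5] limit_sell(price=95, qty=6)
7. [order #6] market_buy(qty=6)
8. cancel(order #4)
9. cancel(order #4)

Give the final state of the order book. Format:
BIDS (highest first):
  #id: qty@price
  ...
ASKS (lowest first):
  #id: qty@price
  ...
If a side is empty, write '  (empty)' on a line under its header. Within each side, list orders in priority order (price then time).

Answer: BIDS (highest first):
  #2: 2@97
ASKS (lowest first):
  (empty)

Derivation:
After op 1 [order #1] limit_sell(price=104, qty=8): fills=none; bids=[-] asks=[#1:8@104]
After op 2 [order #2] limit_buy(price=97, qty=2): fills=none; bids=[#2:2@97] asks=[#1:8@104]
After op 3 [order #3] limit_buy(price=101, qty=4): fills=none; bids=[#3:4@101 #2:2@97] asks=[#1:8@104]
After op 4 [order #4] limit_buy(price=101, qty=10): fills=none; bids=[#3:4@101 #4:10@101 #2:2@97] asks=[#1:8@104]
After op 5 cancel(order #1): fills=none; bids=[#3:4@101 #4:10@101 #2:2@97] asks=[-]
After op 6 [order #5] limit_sell(price=95, qty=6): fills=#3x#5:4@101 #4x#5:2@101; bids=[#4:8@101 #2:2@97] asks=[-]
After op 7 [order #6] market_buy(qty=6): fills=none; bids=[#4:8@101 #2:2@97] asks=[-]
After op 8 cancel(order #4): fills=none; bids=[#2:2@97] asks=[-]
After op 9 cancel(order #4): fills=none; bids=[#2:2@97] asks=[-]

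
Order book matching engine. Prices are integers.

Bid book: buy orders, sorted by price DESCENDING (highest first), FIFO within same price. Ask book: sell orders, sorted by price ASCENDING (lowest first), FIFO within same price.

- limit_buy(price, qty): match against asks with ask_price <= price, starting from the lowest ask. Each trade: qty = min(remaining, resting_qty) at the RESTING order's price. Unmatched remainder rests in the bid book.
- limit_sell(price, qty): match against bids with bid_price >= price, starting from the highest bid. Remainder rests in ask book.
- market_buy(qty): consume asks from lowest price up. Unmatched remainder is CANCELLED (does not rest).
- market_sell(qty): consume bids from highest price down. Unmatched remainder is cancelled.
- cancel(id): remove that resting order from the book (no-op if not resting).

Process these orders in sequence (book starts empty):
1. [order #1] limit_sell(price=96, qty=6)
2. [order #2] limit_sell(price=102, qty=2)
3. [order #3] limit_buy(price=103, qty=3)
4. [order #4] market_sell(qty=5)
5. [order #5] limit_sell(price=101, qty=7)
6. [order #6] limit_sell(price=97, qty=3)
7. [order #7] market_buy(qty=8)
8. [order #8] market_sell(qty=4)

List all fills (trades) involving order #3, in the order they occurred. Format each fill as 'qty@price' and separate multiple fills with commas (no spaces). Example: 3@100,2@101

Answer: 3@96

Derivation:
After op 1 [order #1] limit_sell(price=96, qty=6): fills=none; bids=[-] asks=[#1:6@96]
After op 2 [order #2] limit_sell(price=102, qty=2): fills=none; bids=[-] asks=[#1:6@96 #2:2@102]
After op 3 [order #3] limit_buy(price=103, qty=3): fills=#3x#1:3@96; bids=[-] asks=[#1:3@96 #2:2@102]
After op 4 [order #4] market_sell(qty=5): fills=none; bids=[-] asks=[#1:3@96 #2:2@102]
After op 5 [order #5] limit_sell(price=101, qty=7): fills=none; bids=[-] asks=[#1:3@96 #5:7@101 #2:2@102]
After op 6 [order #6] limit_sell(price=97, qty=3): fills=none; bids=[-] asks=[#1:3@96 #6:3@97 #5:7@101 #2:2@102]
After op 7 [order #7] market_buy(qty=8): fills=#7x#1:3@96 #7x#6:3@97 #7x#5:2@101; bids=[-] asks=[#5:5@101 #2:2@102]
After op 8 [order #8] market_sell(qty=4): fills=none; bids=[-] asks=[#5:5@101 #2:2@102]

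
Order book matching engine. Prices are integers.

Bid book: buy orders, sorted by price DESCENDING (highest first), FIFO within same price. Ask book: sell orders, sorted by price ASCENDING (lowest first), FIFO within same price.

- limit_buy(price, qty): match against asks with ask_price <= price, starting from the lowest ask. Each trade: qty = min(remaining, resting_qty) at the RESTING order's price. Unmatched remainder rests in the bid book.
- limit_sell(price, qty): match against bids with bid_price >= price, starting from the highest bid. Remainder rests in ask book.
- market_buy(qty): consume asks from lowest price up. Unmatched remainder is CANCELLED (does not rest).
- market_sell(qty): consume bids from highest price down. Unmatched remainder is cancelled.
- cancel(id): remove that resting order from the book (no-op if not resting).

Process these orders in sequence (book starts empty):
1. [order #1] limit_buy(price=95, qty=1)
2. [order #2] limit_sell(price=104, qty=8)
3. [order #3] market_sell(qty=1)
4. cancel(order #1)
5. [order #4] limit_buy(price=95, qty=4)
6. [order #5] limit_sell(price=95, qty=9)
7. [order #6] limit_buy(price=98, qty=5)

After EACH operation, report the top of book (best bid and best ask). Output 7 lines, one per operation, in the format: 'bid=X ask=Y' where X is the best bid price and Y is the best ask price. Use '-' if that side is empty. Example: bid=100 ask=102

After op 1 [order #1] limit_buy(price=95, qty=1): fills=none; bids=[#1:1@95] asks=[-]
After op 2 [order #2] limit_sell(price=104, qty=8): fills=none; bids=[#1:1@95] asks=[#2:8@104]
After op 3 [order #3] market_sell(qty=1): fills=#1x#3:1@95; bids=[-] asks=[#2:8@104]
After op 4 cancel(order #1): fills=none; bids=[-] asks=[#2:8@104]
After op 5 [order #4] limit_buy(price=95, qty=4): fills=none; bids=[#4:4@95] asks=[#2:8@104]
After op 6 [order #5] limit_sell(price=95, qty=9): fills=#4x#5:4@95; bids=[-] asks=[#5:5@95 #2:8@104]
After op 7 [order #6] limit_buy(price=98, qty=5): fills=#6x#5:5@95; bids=[-] asks=[#2:8@104]

Answer: bid=95 ask=-
bid=95 ask=104
bid=- ask=104
bid=- ask=104
bid=95 ask=104
bid=- ask=95
bid=- ask=104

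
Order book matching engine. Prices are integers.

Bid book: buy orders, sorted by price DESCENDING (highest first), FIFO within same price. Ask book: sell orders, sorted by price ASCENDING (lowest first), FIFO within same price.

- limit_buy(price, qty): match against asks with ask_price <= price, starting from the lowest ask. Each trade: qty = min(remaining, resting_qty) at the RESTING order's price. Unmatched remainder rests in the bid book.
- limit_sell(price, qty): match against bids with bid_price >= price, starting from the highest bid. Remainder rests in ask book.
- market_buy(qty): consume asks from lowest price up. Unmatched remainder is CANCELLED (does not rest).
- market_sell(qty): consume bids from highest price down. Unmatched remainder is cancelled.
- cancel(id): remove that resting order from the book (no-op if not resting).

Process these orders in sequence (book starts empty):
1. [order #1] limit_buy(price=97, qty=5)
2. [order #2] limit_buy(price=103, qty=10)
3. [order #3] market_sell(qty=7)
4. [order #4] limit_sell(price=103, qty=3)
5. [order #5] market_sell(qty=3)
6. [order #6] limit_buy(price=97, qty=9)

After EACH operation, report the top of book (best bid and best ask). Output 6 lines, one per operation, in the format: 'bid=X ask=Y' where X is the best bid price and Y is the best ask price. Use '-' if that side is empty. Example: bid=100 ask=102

Answer: bid=97 ask=-
bid=103 ask=-
bid=103 ask=-
bid=97 ask=-
bid=97 ask=-
bid=97 ask=-

Derivation:
After op 1 [order #1] limit_buy(price=97, qty=5): fills=none; bids=[#1:5@97] asks=[-]
After op 2 [order #2] limit_buy(price=103, qty=10): fills=none; bids=[#2:10@103 #1:5@97] asks=[-]
After op 3 [order #3] market_sell(qty=7): fills=#2x#3:7@103; bids=[#2:3@103 #1:5@97] asks=[-]
After op 4 [order #4] limit_sell(price=103, qty=3): fills=#2x#4:3@103; bids=[#1:5@97] asks=[-]
After op 5 [order #5] market_sell(qty=3): fills=#1x#5:3@97; bids=[#1:2@97] asks=[-]
After op 6 [order #6] limit_buy(price=97, qty=9): fills=none; bids=[#1:2@97 #6:9@97] asks=[-]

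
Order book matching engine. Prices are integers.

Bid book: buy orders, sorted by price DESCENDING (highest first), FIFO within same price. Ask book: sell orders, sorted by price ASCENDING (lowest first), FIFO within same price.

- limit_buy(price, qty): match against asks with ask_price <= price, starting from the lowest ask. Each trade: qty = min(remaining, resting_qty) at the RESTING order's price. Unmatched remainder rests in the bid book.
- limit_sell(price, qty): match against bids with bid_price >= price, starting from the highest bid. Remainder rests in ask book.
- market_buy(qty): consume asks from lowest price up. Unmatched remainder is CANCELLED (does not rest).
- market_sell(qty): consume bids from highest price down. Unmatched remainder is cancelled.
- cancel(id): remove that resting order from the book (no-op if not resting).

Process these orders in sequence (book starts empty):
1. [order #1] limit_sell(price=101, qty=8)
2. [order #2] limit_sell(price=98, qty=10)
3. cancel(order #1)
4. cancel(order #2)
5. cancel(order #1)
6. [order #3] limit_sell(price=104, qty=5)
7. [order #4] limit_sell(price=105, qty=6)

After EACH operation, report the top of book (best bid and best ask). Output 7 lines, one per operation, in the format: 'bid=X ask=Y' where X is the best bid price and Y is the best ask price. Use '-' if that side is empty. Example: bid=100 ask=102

Answer: bid=- ask=101
bid=- ask=98
bid=- ask=98
bid=- ask=-
bid=- ask=-
bid=- ask=104
bid=- ask=104

Derivation:
After op 1 [order #1] limit_sell(price=101, qty=8): fills=none; bids=[-] asks=[#1:8@101]
After op 2 [order #2] limit_sell(price=98, qty=10): fills=none; bids=[-] asks=[#2:10@98 #1:8@101]
After op 3 cancel(order #1): fills=none; bids=[-] asks=[#2:10@98]
After op 4 cancel(order #2): fills=none; bids=[-] asks=[-]
After op 5 cancel(order #1): fills=none; bids=[-] asks=[-]
After op 6 [order #3] limit_sell(price=104, qty=5): fills=none; bids=[-] asks=[#3:5@104]
After op 7 [order #4] limit_sell(price=105, qty=6): fills=none; bids=[-] asks=[#3:5@104 #4:6@105]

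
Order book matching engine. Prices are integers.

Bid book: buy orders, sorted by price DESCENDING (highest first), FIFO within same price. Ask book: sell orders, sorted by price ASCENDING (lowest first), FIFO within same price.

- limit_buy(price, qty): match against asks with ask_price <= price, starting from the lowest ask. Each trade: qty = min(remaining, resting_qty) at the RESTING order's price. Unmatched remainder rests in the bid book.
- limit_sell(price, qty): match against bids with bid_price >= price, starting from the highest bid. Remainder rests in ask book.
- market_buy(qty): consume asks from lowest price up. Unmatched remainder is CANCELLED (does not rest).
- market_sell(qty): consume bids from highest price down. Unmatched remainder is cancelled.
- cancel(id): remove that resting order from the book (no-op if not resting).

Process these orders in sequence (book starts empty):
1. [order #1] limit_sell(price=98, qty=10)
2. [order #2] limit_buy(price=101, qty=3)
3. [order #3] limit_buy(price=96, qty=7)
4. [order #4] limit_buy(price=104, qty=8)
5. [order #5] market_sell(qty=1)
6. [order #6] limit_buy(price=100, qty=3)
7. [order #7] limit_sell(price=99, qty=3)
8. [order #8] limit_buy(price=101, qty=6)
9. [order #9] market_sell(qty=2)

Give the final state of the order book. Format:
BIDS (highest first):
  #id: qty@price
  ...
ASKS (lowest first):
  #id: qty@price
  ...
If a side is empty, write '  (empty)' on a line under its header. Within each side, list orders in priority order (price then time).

After op 1 [order #1] limit_sell(price=98, qty=10): fills=none; bids=[-] asks=[#1:10@98]
After op 2 [order #2] limit_buy(price=101, qty=3): fills=#2x#1:3@98; bids=[-] asks=[#1:7@98]
After op 3 [order #3] limit_buy(price=96, qty=7): fills=none; bids=[#3:7@96] asks=[#1:7@98]
After op 4 [order #4] limit_buy(price=104, qty=8): fills=#4x#1:7@98; bids=[#4:1@104 #3:7@96] asks=[-]
After op 5 [order #5] market_sell(qty=1): fills=#4x#5:1@104; bids=[#3:7@96] asks=[-]
After op 6 [order #6] limit_buy(price=100, qty=3): fills=none; bids=[#6:3@100 #3:7@96] asks=[-]
After op 7 [order #7] limit_sell(price=99, qty=3): fills=#6x#7:3@100; bids=[#3:7@96] asks=[-]
After op 8 [order #8] limit_buy(price=101, qty=6): fills=none; bids=[#8:6@101 #3:7@96] asks=[-]
After op 9 [order #9] market_sell(qty=2): fills=#8x#9:2@101; bids=[#8:4@101 #3:7@96] asks=[-]

Answer: BIDS (highest first):
  #8: 4@101
  #3: 7@96
ASKS (lowest first):
  (empty)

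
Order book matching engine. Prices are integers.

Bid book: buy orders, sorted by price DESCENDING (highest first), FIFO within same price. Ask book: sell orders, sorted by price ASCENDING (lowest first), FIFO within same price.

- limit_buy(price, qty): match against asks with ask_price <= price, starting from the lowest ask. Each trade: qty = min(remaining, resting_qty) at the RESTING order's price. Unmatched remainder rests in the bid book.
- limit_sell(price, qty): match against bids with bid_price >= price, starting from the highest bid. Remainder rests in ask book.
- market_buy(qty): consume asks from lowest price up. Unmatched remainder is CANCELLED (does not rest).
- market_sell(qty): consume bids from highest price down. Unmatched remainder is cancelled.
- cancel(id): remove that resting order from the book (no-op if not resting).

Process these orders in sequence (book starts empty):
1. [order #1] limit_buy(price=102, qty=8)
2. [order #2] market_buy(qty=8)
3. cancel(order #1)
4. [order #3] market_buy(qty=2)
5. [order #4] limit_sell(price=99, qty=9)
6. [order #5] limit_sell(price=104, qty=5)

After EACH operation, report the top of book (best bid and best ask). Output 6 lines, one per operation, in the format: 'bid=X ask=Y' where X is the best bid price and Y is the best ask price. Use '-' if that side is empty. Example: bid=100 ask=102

After op 1 [order #1] limit_buy(price=102, qty=8): fills=none; bids=[#1:8@102] asks=[-]
After op 2 [order #2] market_buy(qty=8): fills=none; bids=[#1:8@102] asks=[-]
After op 3 cancel(order #1): fills=none; bids=[-] asks=[-]
After op 4 [order #3] market_buy(qty=2): fills=none; bids=[-] asks=[-]
After op 5 [order #4] limit_sell(price=99, qty=9): fills=none; bids=[-] asks=[#4:9@99]
After op 6 [order #5] limit_sell(price=104, qty=5): fills=none; bids=[-] asks=[#4:9@99 #5:5@104]

Answer: bid=102 ask=-
bid=102 ask=-
bid=- ask=-
bid=- ask=-
bid=- ask=99
bid=- ask=99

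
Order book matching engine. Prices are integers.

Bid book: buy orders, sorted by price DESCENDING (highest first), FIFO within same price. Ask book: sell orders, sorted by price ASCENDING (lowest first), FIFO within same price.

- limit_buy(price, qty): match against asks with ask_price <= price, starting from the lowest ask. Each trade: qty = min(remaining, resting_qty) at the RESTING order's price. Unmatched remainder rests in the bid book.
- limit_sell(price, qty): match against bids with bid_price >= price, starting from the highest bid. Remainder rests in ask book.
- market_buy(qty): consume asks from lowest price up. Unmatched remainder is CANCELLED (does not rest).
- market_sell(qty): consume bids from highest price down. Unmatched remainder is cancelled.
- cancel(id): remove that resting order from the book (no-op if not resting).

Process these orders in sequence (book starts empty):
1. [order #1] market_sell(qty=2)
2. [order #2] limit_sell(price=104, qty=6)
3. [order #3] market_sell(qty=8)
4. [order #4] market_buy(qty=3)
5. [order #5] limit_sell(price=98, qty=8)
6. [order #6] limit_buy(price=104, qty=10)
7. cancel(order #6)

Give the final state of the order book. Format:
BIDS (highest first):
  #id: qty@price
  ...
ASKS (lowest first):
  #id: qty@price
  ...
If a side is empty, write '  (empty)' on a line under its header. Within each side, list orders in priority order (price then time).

After op 1 [order #1] market_sell(qty=2): fills=none; bids=[-] asks=[-]
After op 2 [order #2] limit_sell(price=104, qty=6): fills=none; bids=[-] asks=[#2:6@104]
After op 3 [order #3] market_sell(qty=8): fills=none; bids=[-] asks=[#2:6@104]
After op 4 [order #4] market_buy(qty=3): fills=#4x#2:3@104; bids=[-] asks=[#2:3@104]
After op 5 [order #5] limit_sell(price=98, qty=8): fills=none; bids=[-] asks=[#5:8@98 #2:3@104]
After op 6 [order #6] limit_buy(price=104, qty=10): fills=#6x#5:8@98 #6x#2:2@104; bids=[-] asks=[#2:1@104]
After op 7 cancel(order #6): fills=none; bids=[-] asks=[#2:1@104]

Answer: BIDS (highest first):
  (empty)
ASKS (lowest first):
  #2: 1@104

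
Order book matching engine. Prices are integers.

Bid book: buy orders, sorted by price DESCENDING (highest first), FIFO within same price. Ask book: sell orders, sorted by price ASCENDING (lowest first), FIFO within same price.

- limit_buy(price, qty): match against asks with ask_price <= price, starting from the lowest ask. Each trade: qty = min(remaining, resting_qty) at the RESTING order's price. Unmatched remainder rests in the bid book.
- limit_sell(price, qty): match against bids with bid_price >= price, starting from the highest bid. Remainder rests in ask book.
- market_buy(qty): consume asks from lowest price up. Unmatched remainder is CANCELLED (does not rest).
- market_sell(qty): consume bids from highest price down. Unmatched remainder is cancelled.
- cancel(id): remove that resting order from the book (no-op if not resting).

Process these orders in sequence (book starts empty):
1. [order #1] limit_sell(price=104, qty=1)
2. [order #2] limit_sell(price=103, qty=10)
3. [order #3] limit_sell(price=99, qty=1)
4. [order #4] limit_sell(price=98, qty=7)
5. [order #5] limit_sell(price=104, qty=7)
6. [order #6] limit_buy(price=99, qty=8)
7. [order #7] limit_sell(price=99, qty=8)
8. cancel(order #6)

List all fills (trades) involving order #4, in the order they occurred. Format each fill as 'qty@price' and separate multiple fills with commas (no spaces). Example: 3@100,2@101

After op 1 [order #1] limit_sell(price=104, qty=1): fills=none; bids=[-] asks=[#1:1@104]
After op 2 [order #2] limit_sell(price=103, qty=10): fills=none; bids=[-] asks=[#2:10@103 #1:1@104]
After op 3 [order #3] limit_sell(price=99, qty=1): fills=none; bids=[-] asks=[#3:1@99 #2:10@103 #1:1@104]
After op 4 [order #4] limit_sell(price=98, qty=7): fills=none; bids=[-] asks=[#4:7@98 #3:1@99 #2:10@103 #1:1@104]
After op 5 [order #5] limit_sell(price=104, qty=7): fills=none; bids=[-] asks=[#4:7@98 #3:1@99 #2:10@103 #1:1@104 #5:7@104]
After op 6 [order #6] limit_buy(price=99, qty=8): fills=#6x#4:7@98 #6x#3:1@99; bids=[-] asks=[#2:10@103 #1:1@104 #5:7@104]
After op 7 [order #7] limit_sell(price=99, qty=8): fills=none; bids=[-] asks=[#7:8@99 #2:10@103 #1:1@104 #5:7@104]
After op 8 cancel(order #6): fills=none; bids=[-] asks=[#7:8@99 #2:10@103 #1:1@104 #5:7@104]

Answer: 7@98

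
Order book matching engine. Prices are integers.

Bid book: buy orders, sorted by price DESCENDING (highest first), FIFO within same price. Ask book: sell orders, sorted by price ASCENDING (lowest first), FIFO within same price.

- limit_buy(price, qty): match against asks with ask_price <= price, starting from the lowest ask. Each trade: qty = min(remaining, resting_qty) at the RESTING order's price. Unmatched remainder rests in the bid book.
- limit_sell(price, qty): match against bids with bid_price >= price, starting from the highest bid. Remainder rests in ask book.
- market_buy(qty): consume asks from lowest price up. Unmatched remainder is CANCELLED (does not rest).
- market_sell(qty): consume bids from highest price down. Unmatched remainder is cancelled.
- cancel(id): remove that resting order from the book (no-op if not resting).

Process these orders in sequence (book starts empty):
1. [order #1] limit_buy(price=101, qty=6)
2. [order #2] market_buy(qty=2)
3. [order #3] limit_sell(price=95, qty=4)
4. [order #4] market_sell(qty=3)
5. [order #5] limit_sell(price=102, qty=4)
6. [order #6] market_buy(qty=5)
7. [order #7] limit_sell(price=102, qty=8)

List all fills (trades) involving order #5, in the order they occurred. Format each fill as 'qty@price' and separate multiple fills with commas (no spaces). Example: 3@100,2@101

After op 1 [order #1] limit_buy(price=101, qty=6): fills=none; bids=[#1:6@101] asks=[-]
After op 2 [order #2] market_buy(qty=2): fills=none; bids=[#1:6@101] asks=[-]
After op 3 [order #3] limit_sell(price=95, qty=4): fills=#1x#3:4@101; bids=[#1:2@101] asks=[-]
After op 4 [order #4] market_sell(qty=3): fills=#1x#4:2@101; bids=[-] asks=[-]
After op 5 [order #5] limit_sell(price=102, qty=4): fills=none; bids=[-] asks=[#5:4@102]
After op 6 [order #6] market_buy(qty=5): fills=#6x#5:4@102; bids=[-] asks=[-]
After op 7 [order #7] limit_sell(price=102, qty=8): fills=none; bids=[-] asks=[#7:8@102]

Answer: 4@102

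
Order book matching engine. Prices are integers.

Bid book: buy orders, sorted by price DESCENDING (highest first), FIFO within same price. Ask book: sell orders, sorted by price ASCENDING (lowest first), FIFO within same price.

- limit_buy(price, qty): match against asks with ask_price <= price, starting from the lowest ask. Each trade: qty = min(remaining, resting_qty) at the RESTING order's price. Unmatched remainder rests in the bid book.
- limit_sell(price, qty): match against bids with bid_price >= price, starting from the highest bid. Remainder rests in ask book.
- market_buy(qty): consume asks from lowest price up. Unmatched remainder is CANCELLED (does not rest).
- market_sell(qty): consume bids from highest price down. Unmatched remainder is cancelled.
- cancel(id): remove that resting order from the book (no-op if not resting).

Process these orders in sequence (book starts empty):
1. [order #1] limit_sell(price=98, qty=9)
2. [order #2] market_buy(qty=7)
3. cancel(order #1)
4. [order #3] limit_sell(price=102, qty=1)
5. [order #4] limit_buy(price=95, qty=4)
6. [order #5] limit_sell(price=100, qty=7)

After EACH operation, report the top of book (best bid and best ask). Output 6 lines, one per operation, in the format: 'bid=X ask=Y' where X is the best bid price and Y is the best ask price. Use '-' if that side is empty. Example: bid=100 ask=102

After op 1 [order #1] limit_sell(price=98, qty=9): fills=none; bids=[-] asks=[#1:9@98]
After op 2 [order #2] market_buy(qty=7): fills=#2x#1:7@98; bids=[-] asks=[#1:2@98]
After op 3 cancel(order #1): fills=none; bids=[-] asks=[-]
After op 4 [order #3] limit_sell(price=102, qty=1): fills=none; bids=[-] asks=[#3:1@102]
After op 5 [order #4] limit_buy(price=95, qty=4): fills=none; bids=[#4:4@95] asks=[#3:1@102]
After op 6 [order #5] limit_sell(price=100, qty=7): fills=none; bids=[#4:4@95] asks=[#5:7@100 #3:1@102]

Answer: bid=- ask=98
bid=- ask=98
bid=- ask=-
bid=- ask=102
bid=95 ask=102
bid=95 ask=100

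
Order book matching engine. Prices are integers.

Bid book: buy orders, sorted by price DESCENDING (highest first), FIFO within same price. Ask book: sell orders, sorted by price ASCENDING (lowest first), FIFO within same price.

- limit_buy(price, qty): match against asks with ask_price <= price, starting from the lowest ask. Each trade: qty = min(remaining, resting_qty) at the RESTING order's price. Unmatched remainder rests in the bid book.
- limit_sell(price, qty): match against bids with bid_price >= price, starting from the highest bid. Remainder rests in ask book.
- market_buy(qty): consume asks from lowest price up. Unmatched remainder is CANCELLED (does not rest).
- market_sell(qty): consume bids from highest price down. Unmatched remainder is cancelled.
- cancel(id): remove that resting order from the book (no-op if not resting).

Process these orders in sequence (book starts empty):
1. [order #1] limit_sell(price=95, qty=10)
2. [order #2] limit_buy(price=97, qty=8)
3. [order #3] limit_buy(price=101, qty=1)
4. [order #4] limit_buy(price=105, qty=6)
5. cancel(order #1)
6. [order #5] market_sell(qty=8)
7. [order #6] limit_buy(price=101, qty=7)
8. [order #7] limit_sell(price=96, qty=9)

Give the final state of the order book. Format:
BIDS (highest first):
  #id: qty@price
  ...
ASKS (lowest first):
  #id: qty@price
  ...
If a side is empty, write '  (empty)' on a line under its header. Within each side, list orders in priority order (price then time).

After op 1 [order #1] limit_sell(price=95, qty=10): fills=none; bids=[-] asks=[#1:10@95]
After op 2 [order #2] limit_buy(price=97, qty=8): fills=#2x#1:8@95; bids=[-] asks=[#1:2@95]
After op 3 [order #3] limit_buy(price=101, qty=1): fills=#3x#1:1@95; bids=[-] asks=[#1:1@95]
After op 4 [order #4] limit_buy(price=105, qty=6): fills=#4x#1:1@95; bids=[#4:5@105] asks=[-]
After op 5 cancel(order #1): fills=none; bids=[#4:5@105] asks=[-]
After op 6 [order #5] market_sell(qty=8): fills=#4x#5:5@105; bids=[-] asks=[-]
After op 7 [order #6] limit_buy(price=101, qty=7): fills=none; bids=[#6:7@101] asks=[-]
After op 8 [order #7] limit_sell(price=96, qty=9): fills=#6x#7:7@101; bids=[-] asks=[#7:2@96]

Answer: BIDS (highest first):
  (empty)
ASKS (lowest first):
  #7: 2@96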